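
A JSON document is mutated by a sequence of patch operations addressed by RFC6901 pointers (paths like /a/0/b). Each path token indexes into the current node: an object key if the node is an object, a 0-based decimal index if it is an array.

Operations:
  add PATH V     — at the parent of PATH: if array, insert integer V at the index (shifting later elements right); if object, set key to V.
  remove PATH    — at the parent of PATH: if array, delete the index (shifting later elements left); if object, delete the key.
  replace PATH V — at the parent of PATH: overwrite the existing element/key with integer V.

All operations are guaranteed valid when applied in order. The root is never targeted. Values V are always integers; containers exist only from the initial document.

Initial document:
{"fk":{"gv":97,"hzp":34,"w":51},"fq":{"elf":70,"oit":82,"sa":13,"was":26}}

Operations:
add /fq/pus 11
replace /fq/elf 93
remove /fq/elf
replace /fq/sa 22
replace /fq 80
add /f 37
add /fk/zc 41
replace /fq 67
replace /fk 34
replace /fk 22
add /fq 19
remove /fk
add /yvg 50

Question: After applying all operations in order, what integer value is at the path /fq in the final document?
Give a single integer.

Answer: 19

Derivation:
After op 1 (add /fq/pus 11): {"fk":{"gv":97,"hzp":34,"w":51},"fq":{"elf":70,"oit":82,"pus":11,"sa":13,"was":26}}
After op 2 (replace /fq/elf 93): {"fk":{"gv":97,"hzp":34,"w":51},"fq":{"elf":93,"oit":82,"pus":11,"sa":13,"was":26}}
After op 3 (remove /fq/elf): {"fk":{"gv":97,"hzp":34,"w":51},"fq":{"oit":82,"pus":11,"sa":13,"was":26}}
After op 4 (replace /fq/sa 22): {"fk":{"gv":97,"hzp":34,"w":51},"fq":{"oit":82,"pus":11,"sa":22,"was":26}}
After op 5 (replace /fq 80): {"fk":{"gv":97,"hzp":34,"w":51},"fq":80}
After op 6 (add /f 37): {"f":37,"fk":{"gv":97,"hzp":34,"w":51},"fq":80}
After op 7 (add /fk/zc 41): {"f":37,"fk":{"gv":97,"hzp":34,"w":51,"zc":41},"fq":80}
After op 8 (replace /fq 67): {"f":37,"fk":{"gv":97,"hzp":34,"w":51,"zc":41},"fq":67}
After op 9 (replace /fk 34): {"f":37,"fk":34,"fq":67}
After op 10 (replace /fk 22): {"f":37,"fk":22,"fq":67}
After op 11 (add /fq 19): {"f":37,"fk":22,"fq":19}
After op 12 (remove /fk): {"f":37,"fq":19}
After op 13 (add /yvg 50): {"f":37,"fq":19,"yvg":50}
Value at /fq: 19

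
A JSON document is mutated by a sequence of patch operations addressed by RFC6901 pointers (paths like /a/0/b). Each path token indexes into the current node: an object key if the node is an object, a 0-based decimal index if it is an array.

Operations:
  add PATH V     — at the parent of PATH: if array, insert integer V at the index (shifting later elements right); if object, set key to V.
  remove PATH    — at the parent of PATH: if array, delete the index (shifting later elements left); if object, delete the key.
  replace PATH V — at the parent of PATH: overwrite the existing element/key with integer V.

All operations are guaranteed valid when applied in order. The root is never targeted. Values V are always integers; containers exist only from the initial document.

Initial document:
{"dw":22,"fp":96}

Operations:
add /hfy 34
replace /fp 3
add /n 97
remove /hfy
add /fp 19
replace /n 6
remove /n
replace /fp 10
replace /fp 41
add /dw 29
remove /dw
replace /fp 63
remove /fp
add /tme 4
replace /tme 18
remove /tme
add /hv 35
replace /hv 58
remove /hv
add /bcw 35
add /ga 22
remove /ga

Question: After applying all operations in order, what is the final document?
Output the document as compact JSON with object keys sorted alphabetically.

Answer: {"bcw":35}

Derivation:
After op 1 (add /hfy 34): {"dw":22,"fp":96,"hfy":34}
After op 2 (replace /fp 3): {"dw":22,"fp":3,"hfy":34}
After op 3 (add /n 97): {"dw":22,"fp":3,"hfy":34,"n":97}
After op 4 (remove /hfy): {"dw":22,"fp":3,"n":97}
After op 5 (add /fp 19): {"dw":22,"fp":19,"n":97}
After op 6 (replace /n 6): {"dw":22,"fp":19,"n":6}
After op 7 (remove /n): {"dw":22,"fp":19}
After op 8 (replace /fp 10): {"dw":22,"fp":10}
After op 9 (replace /fp 41): {"dw":22,"fp":41}
After op 10 (add /dw 29): {"dw":29,"fp":41}
After op 11 (remove /dw): {"fp":41}
After op 12 (replace /fp 63): {"fp":63}
After op 13 (remove /fp): {}
After op 14 (add /tme 4): {"tme":4}
After op 15 (replace /tme 18): {"tme":18}
After op 16 (remove /tme): {}
After op 17 (add /hv 35): {"hv":35}
After op 18 (replace /hv 58): {"hv":58}
After op 19 (remove /hv): {}
After op 20 (add /bcw 35): {"bcw":35}
After op 21 (add /ga 22): {"bcw":35,"ga":22}
After op 22 (remove /ga): {"bcw":35}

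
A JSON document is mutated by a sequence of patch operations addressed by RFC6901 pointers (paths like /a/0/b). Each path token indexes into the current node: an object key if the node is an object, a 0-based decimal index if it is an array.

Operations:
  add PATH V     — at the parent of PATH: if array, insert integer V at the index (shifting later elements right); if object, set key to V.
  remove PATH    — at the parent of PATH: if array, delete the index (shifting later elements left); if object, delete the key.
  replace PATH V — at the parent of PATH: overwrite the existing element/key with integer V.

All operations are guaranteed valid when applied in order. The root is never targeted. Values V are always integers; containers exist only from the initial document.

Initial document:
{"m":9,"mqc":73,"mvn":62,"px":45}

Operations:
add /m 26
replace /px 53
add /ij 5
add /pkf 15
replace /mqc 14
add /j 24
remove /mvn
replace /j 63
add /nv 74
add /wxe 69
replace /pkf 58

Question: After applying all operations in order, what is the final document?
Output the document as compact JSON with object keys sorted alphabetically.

Answer: {"ij":5,"j":63,"m":26,"mqc":14,"nv":74,"pkf":58,"px":53,"wxe":69}

Derivation:
After op 1 (add /m 26): {"m":26,"mqc":73,"mvn":62,"px":45}
After op 2 (replace /px 53): {"m":26,"mqc":73,"mvn":62,"px":53}
After op 3 (add /ij 5): {"ij":5,"m":26,"mqc":73,"mvn":62,"px":53}
After op 4 (add /pkf 15): {"ij":5,"m":26,"mqc":73,"mvn":62,"pkf":15,"px":53}
After op 5 (replace /mqc 14): {"ij":5,"m":26,"mqc":14,"mvn":62,"pkf":15,"px":53}
After op 6 (add /j 24): {"ij":5,"j":24,"m":26,"mqc":14,"mvn":62,"pkf":15,"px":53}
After op 7 (remove /mvn): {"ij":5,"j":24,"m":26,"mqc":14,"pkf":15,"px":53}
After op 8 (replace /j 63): {"ij":5,"j":63,"m":26,"mqc":14,"pkf":15,"px":53}
After op 9 (add /nv 74): {"ij":5,"j":63,"m":26,"mqc":14,"nv":74,"pkf":15,"px":53}
After op 10 (add /wxe 69): {"ij":5,"j":63,"m":26,"mqc":14,"nv":74,"pkf":15,"px":53,"wxe":69}
After op 11 (replace /pkf 58): {"ij":5,"j":63,"m":26,"mqc":14,"nv":74,"pkf":58,"px":53,"wxe":69}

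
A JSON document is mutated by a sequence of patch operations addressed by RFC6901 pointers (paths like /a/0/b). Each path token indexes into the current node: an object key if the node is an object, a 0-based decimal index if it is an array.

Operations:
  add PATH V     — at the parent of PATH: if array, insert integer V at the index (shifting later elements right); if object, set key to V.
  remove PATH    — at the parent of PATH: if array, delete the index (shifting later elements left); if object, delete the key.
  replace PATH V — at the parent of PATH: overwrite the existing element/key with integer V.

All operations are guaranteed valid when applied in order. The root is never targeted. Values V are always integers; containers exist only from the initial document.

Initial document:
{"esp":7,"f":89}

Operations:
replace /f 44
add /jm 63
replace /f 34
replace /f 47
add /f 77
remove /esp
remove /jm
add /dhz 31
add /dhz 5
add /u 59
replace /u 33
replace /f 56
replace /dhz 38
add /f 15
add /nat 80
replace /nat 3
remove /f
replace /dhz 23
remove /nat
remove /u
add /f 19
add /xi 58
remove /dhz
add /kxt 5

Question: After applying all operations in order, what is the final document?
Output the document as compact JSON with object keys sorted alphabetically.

After op 1 (replace /f 44): {"esp":7,"f":44}
After op 2 (add /jm 63): {"esp":7,"f":44,"jm":63}
After op 3 (replace /f 34): {"esp":7,"f":34,"jm":63}
After op 4 (replace /f 47): {"esp":7,"f":47,"jm":63}
After op 5 (add /f 77): {"esp":7,"f":77,"jm":63}
After op 6 (remove /esp): {"f":77,"jm":63}
After op 7 (remove /jm): {"f":77}
After op 8 (add /dhz 31): {"dhz":31,"f":77}
After op 9 (add /dhz 5): {"dhz":5,"f":77}
After op 10 (add /u 59): {"dhz":5,"f":77,"u":59}
After op 11 (replace /u 33): {"dhz":5,"f":77,"u":33}
After op 12 (replace /f 56): {"dhz":5,"f":56,"u":33}
After op 13 (replace /dhz 38): {"dhz":38,"f":56,"u":33}
After op 14 (add /f 15): {"dhz":38,"f":15,"u":33}
After op 15 (add /nat 80): {"dhz":38,"f":15,"nat":80,"u":33}
After op 16 (replace /nat 3): {"dhz":38,"f":15,"nat":3,"u":33}
After op 17 (remove /f): {"dhz":38,"nat":3,"u":33}
After op 18 (replace /dhz 23): {"dhz":23,"nat":3,"u":33}
After op 19 (remove /nat): {"dhz":23,"u":33}
After op 20 (remove /u): {"dhz":23}
After op 21 (add /f 19): {"dhz":23,"f":19}
After op 22 (add /xi 58): {"dhz":23,"f":19,"xi":58}
After op 23 (remove /dhz): {"f":19,"xi":58}
After op 24 (add /kxt 5): {"f":19,"kxt":5,"xi":58}

Answer: {"f":19,"kxt":5,"xi":58}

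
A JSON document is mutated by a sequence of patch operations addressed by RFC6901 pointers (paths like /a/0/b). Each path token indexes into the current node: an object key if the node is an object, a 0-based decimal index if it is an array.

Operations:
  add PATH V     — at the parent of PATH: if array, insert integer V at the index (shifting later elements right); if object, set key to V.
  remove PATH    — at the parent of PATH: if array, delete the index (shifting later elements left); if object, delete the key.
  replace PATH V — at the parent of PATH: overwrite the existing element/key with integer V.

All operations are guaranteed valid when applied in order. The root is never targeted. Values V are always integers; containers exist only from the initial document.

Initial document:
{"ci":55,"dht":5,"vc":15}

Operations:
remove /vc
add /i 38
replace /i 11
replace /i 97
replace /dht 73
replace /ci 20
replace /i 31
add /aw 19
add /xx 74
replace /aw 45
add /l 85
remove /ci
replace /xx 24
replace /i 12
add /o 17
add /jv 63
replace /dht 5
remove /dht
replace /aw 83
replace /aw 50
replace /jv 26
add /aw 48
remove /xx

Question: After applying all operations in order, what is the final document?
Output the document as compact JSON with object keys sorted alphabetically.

Answer: {"aw":48,"i":12,"jv":26,"l":85,"o":17}

Derivation:
After op 1 (remove /vc): {"ci":55,"dht":5}
After op 2 (add /i 38): {"ci":55,"dht":5,"i":38}
After op 3 (replace /i 11): {"ci":55,"dht":5,"i":11}
After op 4 (replace /i 97): {"ci":55,"dht":5,"i":97}
After op 5 (replace /dht 73): {"ci":55,"dht":73,"i":97}
After op 6 (replace /ci 20): {"ci":20,"dht":73,"i":97}
After op 7 (replace /i 31): {"ci":20,"dht":73,"i":31}
After op 8 (add /aw 19): {"aw":19,"ci":20,"dht":73,"i":31}
After op 9 (add /xx 74): {"aw":19,"ci":20,"dht":73,"i":31,"xx":74}
After op 10 (replace /aw 45): {"aw":45,"ci":20,"dht":73,"i":31,"xx":74}
After op 11 (add /l 85): {"aw":45,"ci":20,"dht":73,"i":31,"l":85,"xx":74}
After op 12 (remove /ci): {"aw":45,"dht":73,"i":31,"l":85,"xx":74}
After op 13 (replace /xx 24): {"aw":45,"dht":73,"i":31,"l":85,"xx":24}
After op 14 (replace /i 12): {"aw":45,"dht":73,"i":12,"l":85,"xx":24}
After op 15 (add /o 17): {"aw":45,"dht":73,"i":12,"l":85,"o":17,"xx":24}
After op 16 (add /jv 63): {"aw":45,"dht":73,"i":12,"jv":63,"l":85,"o":17,"xx":24}
After op 17 (replace /dht 5): {"aw":45,"dht":5,"i":12,"jv":63,"l":85,"o":17,"xx":24}
After op 18 (remove /dht): {"aw":45,"i":12,"jv":63,"l":85,"o":17,"xx":24}
After op 19 (replace /aw 83): {"aw":83,"i":12,"jv":63,"l":85,"o":17,"xx":24}
After op 20 (replace /aw 50): {"aw":50,"i":12,"jv":63,"l":85,"o":17,"xx":24}
After op 21 (replace /jv 26): {"aw":50,"i":12,"jv":26,"l":85,"o":17,"xx":24}
After op 22 (add /aw 48): {"aw":48,"i":12,"jv":26,"l":85,"o":17,"xx":24}
After op 23 (remove /xx): {"aw":48,"i":12,"jv":26,"l":85,"o":17}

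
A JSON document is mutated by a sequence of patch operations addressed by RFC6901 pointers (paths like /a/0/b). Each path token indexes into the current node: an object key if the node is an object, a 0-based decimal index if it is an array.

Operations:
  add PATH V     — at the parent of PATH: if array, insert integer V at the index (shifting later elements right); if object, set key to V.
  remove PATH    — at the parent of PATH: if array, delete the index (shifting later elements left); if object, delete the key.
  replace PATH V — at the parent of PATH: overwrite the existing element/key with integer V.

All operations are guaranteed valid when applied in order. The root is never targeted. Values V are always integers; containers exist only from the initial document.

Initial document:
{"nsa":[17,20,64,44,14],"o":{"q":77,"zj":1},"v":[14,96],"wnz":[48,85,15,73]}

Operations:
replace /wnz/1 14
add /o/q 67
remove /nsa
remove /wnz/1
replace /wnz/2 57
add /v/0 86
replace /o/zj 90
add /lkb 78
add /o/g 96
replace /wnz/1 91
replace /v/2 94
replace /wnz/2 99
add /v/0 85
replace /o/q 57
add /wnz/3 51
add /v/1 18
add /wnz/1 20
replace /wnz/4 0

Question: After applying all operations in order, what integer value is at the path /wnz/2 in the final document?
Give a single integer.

After op 1 (replace /wnz/1 14): {"nsa":[17,20,64,44,14],"o":{"q":77,"zj":1},"v":[14,96],"wnz":[48,14,15,73]}
After op 2 (add /o/q 67): {"nsa":[17,20,64,44,14],"o":{"q":67,"zj":1},"v":[14,96],"wnz":[48,14,15,73]}
After op 3 (remove /nsa): {"o":{"q":67,"zj":1},"v":[14,96],"wnz":[48,14,15,73]}
After op 4 (remove /wnz/1): {"o":{"q":67,"zj":1},"v":[14,96],"wnz":[48,15,73]}
After op 5 (replace /wnz/2 57): {"o":{"q":67,"zj":1},"v":[14,96],"wnz":[48,15,57]}
After op 6 (add /v/0 86): {"o":{"q":67,"zj":1},"v":[86,14,96],"wnz":[48,15,57]}
After op 7 (replace /o/zj 90): {"o":{"q":67,"zj":90},"v":[86,14,96],"wnz":[48,15,57]}
After op 8 (add /lkb 78): {"lkb":78,"o":{"q":67,"zj":90},"v":[86,14,96],"wnz":[48,15,57]}
After op 9 (add /o/g 96): {"lkb":78,"o":{"g":96,"q":67,"zj":90},"v":[86,14,96],"wnz":[48,15,57]}
After op 10 (replace /wnz/1 91): {"lkb":78,"o":{"g":96,"q":67,"zj":90},"v":[86,14,96],"wnz":[48,91,57]}
After op 11 (replace /v/2 94): {"lkb":78,"o":{"g":96,"q":67,"zj":90},"v":[86,14,94],"wnz":[48,91,57]}
After op 12 (replace /wnz/2 99): {"lkb":78,"o":{"g":96,"q":67,"zj":90},"v":[86,14,94],"wnz":[48,91,99]}
After op 13 (add /v/0 85): {"lkb":78,"o":{"g":96,"q":67,"zj":90},"v":[85,86,14,94],"wnz":[48,91,99]}
After op 14 (replace /o/q 57): {"lkb":78,"o":{"g":96,"q":57,"zj":90},"v":[85,86,14,94],"wnz":[48,91,99]}
After op 15 (add /wnz/3 51): {"lkb":78,"o":{"g":96,"q":57,"zj":90},"v":[85,86,14,94],"wnz":[48,91,99,51]}
After op 16 (add /v/1 18): {"lkb":78,"o":{"g":96,"q":57,"zj":90},"v":[85,18,86,14,94],"wnz":[48,91,99,51]}
After op 17 (add /wnz/1 20): {"lkb":78,"o":{"g":96,"q":57,"zj":90},"v":[85,18,86,14,94],"wnz":[48,20,91,99,51]}
After op 18 (replace /wnz/4 0): {"lkb":78,"o":{"g":96,"q":57,"zj":90},"v":[85,18,86,14,94],"wnz":[48,20,91,99,0]}
Value at /wnz/2: 91

Answer: 91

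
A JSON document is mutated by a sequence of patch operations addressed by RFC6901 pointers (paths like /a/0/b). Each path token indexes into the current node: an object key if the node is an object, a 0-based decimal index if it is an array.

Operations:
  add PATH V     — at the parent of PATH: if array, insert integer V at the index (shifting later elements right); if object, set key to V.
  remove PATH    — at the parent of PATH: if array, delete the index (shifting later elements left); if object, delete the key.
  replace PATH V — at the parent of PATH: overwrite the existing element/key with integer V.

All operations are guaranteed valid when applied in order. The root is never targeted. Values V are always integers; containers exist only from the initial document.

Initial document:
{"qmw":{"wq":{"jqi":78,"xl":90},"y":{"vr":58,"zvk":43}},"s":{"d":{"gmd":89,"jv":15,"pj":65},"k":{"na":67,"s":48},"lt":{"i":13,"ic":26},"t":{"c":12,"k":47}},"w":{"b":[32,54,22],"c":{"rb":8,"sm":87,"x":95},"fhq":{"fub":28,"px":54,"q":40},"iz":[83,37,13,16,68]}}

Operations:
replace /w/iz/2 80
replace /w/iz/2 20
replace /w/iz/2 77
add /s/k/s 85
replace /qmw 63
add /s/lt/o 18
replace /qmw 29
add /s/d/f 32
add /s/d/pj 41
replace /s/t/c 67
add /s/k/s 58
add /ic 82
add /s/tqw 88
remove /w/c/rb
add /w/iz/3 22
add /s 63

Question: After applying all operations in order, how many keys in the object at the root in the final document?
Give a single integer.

Answer: 4

Derivation:
After op 1 (replace /w/iz/2 80): {"qmw":{"wq":{"jqi":78,"xl":90},"y":{"vr":58,"zvk":43}},"s":{"d":{"gmd":89,"jv":15,"pj":65},"k":{"na":67,"s":48},"lt":{"i":13,"ic":26},"t":{"c":12,"k":47}},"w":{"b":[32,54,22],"c":{"rb":8,"sm":87,"x":95},"fhq":{"fub":28,"px":54,"q":40},"iz":[83,37,80,16,68]}}
After op 2 (replace /w/iz/2 20): {"qmw":{"wq":{"jqi":78,"xl":90},"y":{"vr":58,"zvk":43}},"s":{"d":{"gmd":89,"jv":15,"pj":65},"k":{"na":67,"s":48},"lt":{"i":13,"ic":26},"t":{"c":12,"k":47}},"w":{"b":[32,54,22],"c":{"rb":8,"sm":87,"x":95},"fhq":{"fub":28,"px":54,"q":40},"iz":[83,37,20,16,68]}}
After op 3 (replace /w/iz/2 77): {"qmw":{"wq":{"jqi":78,"xl":90},"y":{"vr":58,"zvk":43}},"s":{"d":{"gmd":89,"jv":15,"pj":65},"k":{"na":67,"s":48},"lt":{"i":13,"ic":26},"t":{"c":12,"k":47}},"w":{"b":[32,54,22],"c":{"rb":8,"sm":87,"x":95},"fhq":{"fub":28,"px":54,"q":40},"iz":[83,37,77,16,68]}}
After op 4 (add /s/k/s 85): {"qmw":{"wq":{"jqi":78,"xl":90},"y":{"vr":58,"zvk":43}},"s":{"d":{"gmd":89,"jv":15,"pj":65},"k":{"na":67,"s":85},"lt":{"i":13,"ic":26},"t":{"c":12,"k":47}},"w":{"b":[32,54,22],"c":{"rb":8,"sm":87,"x":95},"fhq":{"fub":28,"px":54,"q":40},"iz":[83,37,77,16,68]}}
After op 5 (replace /qmw 63): {"qmw":63,"s":{"d":{"gmd":89,"jv":15,"pj":65},"k":{"na":67,"s":85},"lt":{"i":13,"ic":26},"t":{"c":12,"k":47}},"w":{"b":[32,54,22],"c":{"rb":8,"sm":87,"x":95},"fhq":{"fub":28,"px":54,"q":40},"iz":[83,37,77,16,68]}}
After op 6 (add /s/lt/o 18): {"qmw":63,"s":{"d":{"gmd":89,"jv":15,"pj":65},"k":{"na":67,"s":85},"lt":{"i":13,"ic":26,"o":18},"t":{"c":12,"k":47}},"w":{"b":[32,54,22],"c":{"rb":8,"sm":87,"x":95},"fhq":{"fub":28,"px":54,"q":40},"iz":[83,37,77,16,68]}}
After op 7 (replace /qmw 29): {"qmw":29,"s":{"d":{"gmd":89,"jv":15,"pj":65},"k":{"na":67,"s":85},"lt":{"i":13,"ic":26,"o":18},"t":{"c":12,"k":47}},"w":{"b":[32,54,22],"c":{"rb":8,"sm":87,"x":95},"fhq":{"fub":28,"px":54,"q":40},"iz":[83,37,77,16,68]}}
After op 8 (add /s/d/f 32): {"qmw":29,"s":{"d":{"f":32,"gmd":89,"jv":15,"pj":65},"k":{"na":67,"s":85},"lt":{"i":13,"ic":26,"o":18},"t":{"c":12,"k":47}},"w":{"b":[32,54,22],"c":{"rb":8,"sm":87,"x":95},"fhq":{"fub":28,"px":54,"q":40},"iz":[83,37,77,16,68]}}
After op 9 (add /s/d/pj 41): {"qmw":29,"s":{"d":{"f":32,"gmd":89,"jv":15,"pj":41},"k":{"na":67,"s":85},"lt":{"i":13,"ic":26,"o":18},"t":{"c":12,"k":47}},"w":{"b":[32,54,22],"c":{"rb":8,"sm":87,"x":95},"fhq":{"fub":28,"px":54,"q":40},"iz":[83,37,77,16,68]}}
After op 10 (replace /s/t/c 67): {"qmw":29,"s":{"d":{"f":32,"gmd":89,"jv":15,"pj":41},"k":{"na":67,"s":85},"lt":{"i":13,"ic":26,"o":18},"t":{"c":67,"k":47}},"w":{"b":[32,54,22],"c":{"rb":8,"sm":87,"x":95},"fhq":{"fub":28,"px":54,"q":40},"iz":[83,37,77,16,68]}}
After op 11 (add /s/k/s 58): {"qmw":29,"s":{"d":{"f":32,"gmd":89,"jv":15,"pj":41},"k":{"na":67,"s":58},"lt":{"i":13,"ic":26,"o":18},"t":{"c":67,"k":47}},"w":{"b":[32,54,22],"c":{"rb":8,"sm":87,"x":95},"fhq":{"fub":28,"px":54,"q":40},"iz":[83,37,77,16,68]}}
After op 12 (add /ic 82): {"ic":82,"qmw":29,"s":{"d":{"f":32,"gmd":89,"jv":15,"pj":41},"k":{"na":67,"s":58},"lt":{"i":13,"ic":26,"o":18},"t":{"c":67,"k":47}},"w":{"b":[32,54,22],"c":{"rb":8,"sm":87,"x":95},"fhq":{"fub":28,"px":54,"q":40},"iz":[83,37,77,16,68]}}
After op 13 (add /s/tqw 88): {"ic":82,"qmw":29,"s":{"d":{"f":32,"gmd":89,"jv":15,"pj":41},"k":{"na":67,"s":58},"lt":{"i":13,"ic":26,"o":18},"t":{"c":67,"k":47},"tqw":88},"w":{"b":[32,54,22],"c":{"rb":8,"sm":87,"x":95},"fhq":{"fub":28,"px":54,"q":40},"iz":[83,37,77,16,68]}}
After op 14 (remove /w/c/rb): {"ic":82,"qmw":29,"s":{"d":{"f":32,"gmd":89,"jv":15,"pj":41},"k":{"na":67,"s":58},"lt":{"i":13,"ic":26,"o":18},"t":{"c":67,"k":47},"tqw":88},"w":{"b":[32,54,22],"c":{"sm":87,"x":95},"fhq":{"fub":28,"px":54,"q":40},"iz":[83,37,77,16,68]}}
After op 15 (add /w/iz/3 22): {"ic":82,"qmw":29,"s":{"d":{"f":32,"gmd":89,"jv":15,"pj":41},"k":{"na":67,"s":58},"lt":{"i":13,"ic":26,"o":18},"t":{"c":67,"k":47},"tqw":88},"w":{"b":[32,54,22],"c":{"sm":87,"x":95},"fhq":{"fub":28,"px":54,"q":40},"iz":[83,37,77,22,16,68]}}
After op 16 (add /s 63): {"ic":82,"qmw":29,"s":63,"w":{"b":[32,54,22],"c":{"sm":87,"x":95},"fhq":{"fub":28,"px":54,"q":40},"iz":[83,37,77,22,16,68]}}
Size at the root: 4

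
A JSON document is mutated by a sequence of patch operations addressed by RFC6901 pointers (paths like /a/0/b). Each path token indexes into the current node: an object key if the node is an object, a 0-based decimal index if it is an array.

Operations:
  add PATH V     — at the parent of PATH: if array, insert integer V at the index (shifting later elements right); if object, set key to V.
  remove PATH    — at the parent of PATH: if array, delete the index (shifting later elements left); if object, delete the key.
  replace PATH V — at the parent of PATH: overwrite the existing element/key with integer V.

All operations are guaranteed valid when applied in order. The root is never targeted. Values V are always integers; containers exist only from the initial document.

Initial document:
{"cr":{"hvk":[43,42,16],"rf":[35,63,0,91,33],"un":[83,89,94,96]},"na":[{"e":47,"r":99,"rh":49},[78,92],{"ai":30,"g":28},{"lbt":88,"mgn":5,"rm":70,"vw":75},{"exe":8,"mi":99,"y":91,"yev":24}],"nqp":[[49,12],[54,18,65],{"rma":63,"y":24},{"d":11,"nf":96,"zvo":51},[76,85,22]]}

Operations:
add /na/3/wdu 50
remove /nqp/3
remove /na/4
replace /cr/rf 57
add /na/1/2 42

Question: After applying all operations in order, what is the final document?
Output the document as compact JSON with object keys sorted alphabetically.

After op 1 (add /na/3/wdu 50): {"cr":{"hvk":[43,42,16],"rf":[35,63,0,91,33],"un":[83,89,94,96]},"na":[{"e":47,"r":99,"rh":49},[78,92],{"ai":30,"g":28},{"lbt":88,"mgn":5,"rm":70,"vw":75,"wdu":50},{"exe":8,"mi":99,"y":91,"yev":24}],"nqp":[[49,12],[54,18,65],{"rma":63,"y":24},{"d":11,"nf":96,"zvo":51},[76,85,22]]}
After op 2 (remove /nqp/3): {"cr":{"hvk":[43,42,16],"rf":[35,63,0,91,33],"un":[83,89,94,96]},"na":[{"e":47,"r":99,"rh":49},[78,92],{"ai":30,"g":28},{"lbt":88,"mgn":5,"rm":70,"vw":75,"wdu":50},{"exe":8,"mi":99,"y":91,"yev":24}],"nqp":[[49,12],[54,18,65],{"rma":63,"y":24},[76,85,22]]}
After op 3 (remove /na/4): {"cr":{"hvk":[43,42,16],"rf":[35,63,0,91,33],"un":[83,89,94,96]},"na":[{"e":47,"r":99,"rh":49},[78,92],{"ai":30,"g":28},{"lbt":88,"mgn":5,"rm":70,"vw":75,"wdu":50}],"nqp":[[49,12],[54,18,65],{"rma":63,"y":24},[76,85,22]]}
After op 4 (replace /cr/rf 57): {"cr":{"hvk":[43,42,16],"rf":57,"un":[83,89,94,96]},"na":[{"e":47,"r":99,"rh":49},[78,92],{"ai":30,"g":28},{"lbt":88,"mgn":5,"rm":70,"vw":75,"wdu":50}],"nqp":[[49,12],[54,18,65],{"rma":63,"y":24},[76,85,22]]}
After op 5 (add /na/1/2 42): {"cr":{"hvk":[43,42,16],"rf":57,"un":[83,89,94,96]},"na":[{"e":47,"r":99,"rh":49},[78,92,42],{"ai":30,"g":28},{"lbt":88,"mgn":5,"rm":70,"vw":75,"wdu":50}],"nqp":[[49,12],[54,18,65],{"rma":63,"y":24},[76,85,22]]}

Answer: {"cr":{"hvk":[43,42,16],"rf":57,"un":[83,89,94,96]},"na":[{"e":47,"r":99,"rh":49},[78,92,42],{"ai":30,"g":28},{"lbt":88,"mgn":5,"rm":70,"vw":75,"wdu":50}],"nqp":[[49,12],[54,18,65],{"rma":63,"y":24},[76,85,22]]}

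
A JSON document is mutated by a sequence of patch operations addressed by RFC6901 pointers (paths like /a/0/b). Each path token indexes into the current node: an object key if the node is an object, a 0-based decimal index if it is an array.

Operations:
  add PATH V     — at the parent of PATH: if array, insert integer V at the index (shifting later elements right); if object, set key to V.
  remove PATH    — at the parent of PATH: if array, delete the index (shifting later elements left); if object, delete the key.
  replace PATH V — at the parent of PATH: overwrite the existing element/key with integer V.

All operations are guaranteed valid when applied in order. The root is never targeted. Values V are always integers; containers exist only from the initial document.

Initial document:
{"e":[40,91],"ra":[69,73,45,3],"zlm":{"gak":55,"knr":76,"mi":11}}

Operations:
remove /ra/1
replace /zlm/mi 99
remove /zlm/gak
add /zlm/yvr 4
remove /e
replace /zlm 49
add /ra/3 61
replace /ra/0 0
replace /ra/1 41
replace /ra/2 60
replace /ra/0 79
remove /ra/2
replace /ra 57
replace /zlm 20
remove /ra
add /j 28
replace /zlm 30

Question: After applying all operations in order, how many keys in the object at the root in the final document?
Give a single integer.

Answer: 2

Derivation:
After op 1 (remove /ra/1): {"e":[40,91],"ra":[69,45,3],"zlm":{"gak":55,"knr":76,"mi":11}}
After op 2 (replace /zlm/mi 99): {"e":[40,91],"ra":[69,45,3],"zlm":{"gak":55,"knr":76,"mi":99}}
After op 3 (remove /zlm/gak): {"e":[40,91],"ra":[69,45,3],"zlm":{"knr":76,"mi":99}}
After op 4 (add /zlm/yvr 4): {"e":[40,91],"ra":[69,45,3],"zlm":{"knr":76,"mi":99,"yvr":4}}
After op 5 (remove /e): {"ra":[69,45,3],"zlm":{"knr":76,"mi":99,"yvr":4}}
After op 6 (replace /zlm 49): {"ra":[69,45,3],"zlm":49}
After op 7 (add /ra/3 61): {"ra":[69,45,3,61],"zlm":49}
After op 8 (replace /ra/0 0): {"ra":[0,45,3,61],"zlm":49}
After op 9 (replace /ra/1 41): {"ra":[0,41,3,61],"zlm":49}
After op 10 (replace /ra/2 60): {"ra":[0,41,60,61],"zlm":49}
After op 11 (replace /ra/0 79): {"ra":[79,41,60,61],"zlm":49}
After op 12 (remove /ra/2): {"ra":[79,41,61],"zlm":49}
After op 13 (replace /ra 57): {"ra":57,"zlm":49}
After op 14 (replace /zlm 20): {"ra":57,"zlm":20}
After op 15 (remove /ra): {"zlm":20}
After op 16 (add /j 28): {"j":28,"zlm":20}
After op 17 (replace /zlm 30): {"j":28,"zlm":30}
Size at the root: 2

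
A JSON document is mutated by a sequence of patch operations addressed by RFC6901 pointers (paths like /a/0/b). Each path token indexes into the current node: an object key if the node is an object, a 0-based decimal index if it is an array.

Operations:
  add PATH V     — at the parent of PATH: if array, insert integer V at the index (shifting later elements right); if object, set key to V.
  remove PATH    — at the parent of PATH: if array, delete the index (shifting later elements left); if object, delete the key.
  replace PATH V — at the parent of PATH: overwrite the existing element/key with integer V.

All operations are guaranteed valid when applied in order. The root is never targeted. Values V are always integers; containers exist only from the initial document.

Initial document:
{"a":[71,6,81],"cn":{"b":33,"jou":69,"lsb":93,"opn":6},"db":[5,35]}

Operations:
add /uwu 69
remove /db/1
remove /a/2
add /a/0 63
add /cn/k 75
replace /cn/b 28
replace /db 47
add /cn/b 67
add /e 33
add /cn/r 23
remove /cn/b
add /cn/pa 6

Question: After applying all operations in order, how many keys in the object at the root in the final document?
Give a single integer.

After op 1 (add /uwu 69): {"a":[71,6,81],"cn":{"b":33,"jou":69,"lsb":93,"opn":6},"db":[5,35],"uwu":69}
After op 2 (remove /db/1): {"a":[71,6,81],"cn":{"b":33,"jou":69,"lsb":93,"opn":6},"db":[5],"uwu":69}
After op 3 (remove /a/2): {"a":[71,6],"cn":{"b":33,"jou":69,"lsb":93,"opn":6},"db":[5],"uwu":69}
After op 4 (add /a/0 63): {"a":[63,71,6],"cn":{"b":33,"jou":69,"lsb":93,"opn":6},"db":[5],"uwu":69}
After op 5 (add /cn/k 75): {"a":[63,71,6],"cn":{"b":33,"jou":69,"k":75,"lsb":93,"opn":6},"db":[5],"uwu":69}
After op 6 (replace /cn/b 28): {"a":[63,71,6],"cn":{"b":28,"jou":69,"k":75,"lsb":93,"opn":6},"db":[5],"uwu":69}
After op 7 (replace /db 47): {"a":[63,71,6],"cn":{"b":28,"jou":69,"k":75,"lsb":93,"opn":6},"db":47,"uwu":69}
After op 8 (add /cn/b 67): {"a":[63,71,6],"cn":{"b":67,"jou":69,"k":75,"lsb":93,"opn":6},"db":47,"uwu":69}
After op 9 (add /e 33): {"a":[63,71,6],"cn":{"b":67,"jou":69,"k":75,"lsb":93,"opn":6},"db":47,"e":33,"uwu":69}
After op 10 (add /cn/r 23): {"a":[63,71,6],"cn":{"b":67,"jou":69,"k":75,"lsb":93,"opn":6,"r":23},"db":47,"e":33,"uwu":69}
After op 11 (remove /cn/b): {"a":[63,71,6],"cn":{"jou":69,"k":75,"lsb":93,"opn":6,"r":23},"db":47,"e":33,"uwu":69}
After op 12 (add /cn/pa 6): {"a":[63,71,6],"cn":{"jou":69,"k":75,"lsb":93,"opn":6,"pa":6,"r":23},"db":47,"e":33,"uwu":69}
Size at the root: 5

Answer: 5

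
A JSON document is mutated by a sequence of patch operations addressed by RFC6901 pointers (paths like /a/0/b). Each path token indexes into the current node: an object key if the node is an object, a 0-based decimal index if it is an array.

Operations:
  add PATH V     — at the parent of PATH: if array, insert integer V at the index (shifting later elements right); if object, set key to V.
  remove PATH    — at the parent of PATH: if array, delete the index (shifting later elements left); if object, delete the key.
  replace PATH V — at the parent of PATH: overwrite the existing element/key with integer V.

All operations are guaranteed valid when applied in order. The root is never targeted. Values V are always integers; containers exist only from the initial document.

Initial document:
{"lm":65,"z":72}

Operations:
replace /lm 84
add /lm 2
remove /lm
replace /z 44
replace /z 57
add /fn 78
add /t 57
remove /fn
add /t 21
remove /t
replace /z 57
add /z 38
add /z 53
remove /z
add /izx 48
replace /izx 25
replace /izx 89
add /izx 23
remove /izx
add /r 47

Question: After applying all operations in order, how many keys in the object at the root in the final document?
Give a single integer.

After op 1 (replace /lm 84): {"lm":84,"z":72}
After op 2 (add /lm 2): {"lm":2,"z":72}
After op 3 (remove /lm): {"z":72}
After op 4 (replace /z 44): {"z":44}
After op 5 (replace /z 57): {"z":57}
After op 6 (add /fn 78): {"fn":78,"z":57}
After op 7 (add /t 57): {"fn":78,"t":57,"z":57}
After op 8 (remove /fn): {"t":57,"z":57}
After op 9 (add /t 21): {"t":21,"z":57}
After op 10 (remove /t): {"z":57}
After op 11 (replace /z 57): {"z":57}
After op 12 (add /z 38): {"z":38}
After op 13 (add /z 53): {"z":53}
After op 14 (remove /z): {}
After op 15 (add /izx 48): {"izx":48}
After op 16 (replace /izx 25): {"izx":25}
After op 17 (replace /izx 89): {"izx":89}
After op 18 (add /izx 23): {"izx":23}
After op 19 (remove /izx): {}
After op 20 (add /r 47): {"r":47}
Size at the root: 1

Answer: 1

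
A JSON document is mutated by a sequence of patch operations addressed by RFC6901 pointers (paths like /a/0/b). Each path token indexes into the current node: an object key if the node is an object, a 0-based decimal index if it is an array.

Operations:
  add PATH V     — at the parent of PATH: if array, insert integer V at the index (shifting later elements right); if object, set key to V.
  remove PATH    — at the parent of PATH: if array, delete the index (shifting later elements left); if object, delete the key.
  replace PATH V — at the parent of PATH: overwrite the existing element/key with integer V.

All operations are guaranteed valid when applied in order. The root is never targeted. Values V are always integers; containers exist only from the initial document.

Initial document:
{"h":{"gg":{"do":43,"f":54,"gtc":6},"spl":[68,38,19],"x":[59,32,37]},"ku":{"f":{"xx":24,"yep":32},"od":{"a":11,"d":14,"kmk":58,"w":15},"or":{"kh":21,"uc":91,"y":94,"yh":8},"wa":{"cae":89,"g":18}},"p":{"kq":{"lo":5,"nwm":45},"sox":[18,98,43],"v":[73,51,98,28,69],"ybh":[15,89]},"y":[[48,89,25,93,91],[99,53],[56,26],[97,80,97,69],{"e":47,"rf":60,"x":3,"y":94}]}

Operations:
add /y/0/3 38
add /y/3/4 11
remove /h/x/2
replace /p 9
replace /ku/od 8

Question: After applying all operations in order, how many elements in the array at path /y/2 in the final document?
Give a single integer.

Answer: 2

Derivation:
After op 1 (add /y/0/3 38): {"h":{"gg":{"do":43,"f":54,"gtc":6},"spl":[68,38,19],"x":[59,32,37]},"ku":{"f":{"xx":24,"yep":32},"od":{"a":11,"d":14,"kmk":58,"w":15},"or":{"kh":21,"uc":91,"y":94,"yh":8},"wa":{"cae":89,"g":18}},"p":{"kq":{"lo":5,"nwm":45},"sox":[18,98,43],"v":[73,51,98,28,69],"ybh":[15,89]},"y":[[48,89,25,38,93,91],[99,53],[56,26],[97,80,97,69],{"e":47,"rf":60,"x":3,"y":94}]}
After op 2 (add /y/3/4 11): {"h":{"gg":{"do":43,"f":54,"gtc":6},"spl":[68,38,19],"x":[59,32,37]},"ku":{"f":{"xx":24,"yep":32},"od":{"a":11,"d":14,"kmk":58,"w":15},"or":{"kh":21,"uc":91,"y":94,"yh":8},"wa":{"cae":89,"g":18}},"p":{"kq":{"lo":5,"nwm":45},"sox":[18,98,43],"v":[73,51,98,28,69],"ybh":[15,89]},"y":[[48,89,25,38,93,91],[99,53],[56,26],[97,80,97,69,11],{"e":47,"rf":60,"x":3,"y":94}]}
After op 3 (remove /h/x/2): {"h":{"gg":{"do":43,"f":54,"gtc":6},"spl":[68,38,19],"x":[59,32]},"ku":{"f":{"xx":24,"yep":32},"od":{"a":11,"d":14,"kmk":58,"w":15},"or":{"kh":21,"uc":91,"y":94,"yh":8},"wa":{"cae":89,"g":18}},"p":{"kq":{"lo":5,"nwm":45},"sox":[18,98,43],"v":[73,51,98,28,69],"ybh":[15,89]},"y":[[48,89,25,38,93,91],[99,53],[56,26],[97,80,97,69,11],{"e":47,"rf":60,"x":3,"y":94}]}
After op 4 (replace /p 9): {"h":{"gg":{"do":43,"f":54,"gtc":6},"spl":[68,38,19],"x":[59,32]},"ku":{"f":{"xx":24,"yep":32},"od":{"a":11,"d":14,"kmk":58,"w":15},"or":{"kh":21,"uc":91,"y":94,"yh":8},"wa":{"cae":89,"g":18}},"p":9,"y":[[48,89,25,38,93,91],[99,53],[56,26],[97,80,97,69,11],{"e":47,"rf":60,"x":3,"y":94}]}
After op 5 (replace /ku/od 8): {"h":{"gg":{"do":43,"f":54,"gtc":6},"spl":[68,38,19],"x":[59,32]},"ku":{"f":{"xx":24,"yep":32},"od":8,"or":{"kh":21,"uc":91,"y":94,"yh":8},"wa":{"cae":89,"g":18}},"p":9,"y":[[48,89,25,38,93,91],[99,53],[56,26],[97,80,97,69,11],{"e":47,"rf":60,"x":3,"y":94}]}
Size at path /y/2: 2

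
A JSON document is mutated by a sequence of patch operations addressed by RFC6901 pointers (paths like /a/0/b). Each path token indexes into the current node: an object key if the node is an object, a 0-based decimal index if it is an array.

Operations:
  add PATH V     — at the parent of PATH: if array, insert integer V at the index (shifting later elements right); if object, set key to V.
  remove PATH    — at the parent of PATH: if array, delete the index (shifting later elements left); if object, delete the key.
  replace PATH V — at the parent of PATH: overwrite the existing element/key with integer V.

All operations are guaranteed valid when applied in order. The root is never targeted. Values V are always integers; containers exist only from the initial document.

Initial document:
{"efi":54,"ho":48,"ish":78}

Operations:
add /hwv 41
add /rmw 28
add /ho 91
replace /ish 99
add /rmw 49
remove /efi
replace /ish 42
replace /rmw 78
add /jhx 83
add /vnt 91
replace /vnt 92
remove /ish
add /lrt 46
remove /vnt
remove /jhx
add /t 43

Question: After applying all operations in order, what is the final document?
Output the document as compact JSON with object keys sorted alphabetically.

After op 1 (add /hwv 41): {"efi":54,"ho":48,"hwv":41,"ish":78}
After op 2 (add /rmw 28): {"efi":54,"ho":48,"hwv":41,"ish":78,"rmw":28}
After op 3 (add /ho 91): {"efi":54,"ho":91,"hwv":41,"ish":78,"rmw":28}
After op 4 (replace /ish 99): {"efi":54,"ho":91,"hwv":41,"ish":99,"rmw":28}
After op 5 (add /rmw 49): {"efi":54,"ho":91,"hwv":41,"ish":99,"rmw":49}
After op 6 (remove /efi): {"ho":91,"hwv":41,"ish":99,"rmw":49}
After op 7 (replace /ish 42): {"ho":91,"hwv":41,"ish":42,"rmw":49}
After op 8 (replace /rmw 78): {"ho":91,"hwv":41,"ish":42,"rmw":78}
After op 9 (add /jhx 83): {"ho":91,"hwv":41,"ish":42,"jhx":83,"rmw":78}
After op 10 (add /vnt 91): {"ho":91,"hwv":41,"ish":42,"jhx":83,"rmw":78,"vnt":91}
After op 11 (replace /vnt 92): {"ho":91,"hwv":41,"ish":42,"jhx":83,"rmw":78,"vnt":92}
After op 12 (remove /ish): {"ho":91,"hwv":41,"jhx":83,"rmw":78,"vnt":92}
After op 13 (add /lrt 46): {"ho":91,"hwv":41,"jhx":83,"lrt":46,"rmw":78,"vnt":92}
After op 14 (remove /vnt): {"ho":91,"hwv":41,"jhx":83,"lrt":46,"rmw":78}
After op 15 (remove /jhx): {"ho":91,"hwv":41,"lrt":46,"rmw":78}
After op 16 (add /t 43): {"ho":91,"hwv":41,"lrt":46,"rmw":78,"t":43}

Answer: {"ho":91,"hwv":41,"lrt":46,"rmw":78,"t":43}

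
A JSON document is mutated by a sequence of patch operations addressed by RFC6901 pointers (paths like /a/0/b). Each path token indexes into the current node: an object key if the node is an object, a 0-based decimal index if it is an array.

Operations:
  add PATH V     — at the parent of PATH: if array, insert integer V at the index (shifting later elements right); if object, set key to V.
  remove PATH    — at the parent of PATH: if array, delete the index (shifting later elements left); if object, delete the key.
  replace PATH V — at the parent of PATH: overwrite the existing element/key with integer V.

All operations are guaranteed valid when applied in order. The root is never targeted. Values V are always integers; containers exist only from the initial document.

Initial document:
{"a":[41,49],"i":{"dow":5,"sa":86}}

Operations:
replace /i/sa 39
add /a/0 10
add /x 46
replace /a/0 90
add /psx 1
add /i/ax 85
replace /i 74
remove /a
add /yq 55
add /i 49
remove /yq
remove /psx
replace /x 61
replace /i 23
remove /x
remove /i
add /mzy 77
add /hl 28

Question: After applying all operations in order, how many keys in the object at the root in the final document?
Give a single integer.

After op 1 (replace /i/sa 39): {"a":[41,49],"i":{"dow":5,"sa":39}}
After op 2 (add /a/0 10): {"a":[10,41,49],"i":{"dow":5,"sa":39}}
After op 3 (add /x 46): {"a":[10,41,49],"i":{"dow":5,"sa":39},"x":46}
After op 4 (replace /a/0 90): {"a":[90,41,49],"i":{"dow":5,"sa":39},"x":46}
After op 5 (add /psx 1): {"a":[90,41,49],"i":{"dow":5,"sa":39},"psx":1,"x":46}
After op 6 (add /i/ax 85): {"a":[90,41,49],"i":{"ax":85,"dow":5,"sa":39},"psx":1,"x":46}
After op 7 (replace /i 74): {"a":[90,41,49],"i":74,"psx":1,"x":46}
After op 8 (remove /a): {"i":74,"psx":1,"x":46}
After op 9 (add /yq 55): {"i":74,"psx":1,"x":46,"yq":55}
After op 10 (add /i 49): {"i":49,"psx":1,"x":46,"yq":55}
After op 11 (remove /yq): {"i":49,"psx":1,"x":46}
After op 12 (remove /psx): {"i":49,"x":46}
After op 13 (replace /x 61): {"i":49,"x":61}
After op 14 (replace /i 23): {"i":23,"x":61}
After op 15 (remove /x): {"i":23}
After op 16 (remove /i): {}
After op 17 (add /mzy 77): {"mzy":77}
After op 18 (add /hl 28): {"hl":28,"mzy":77}
Size at the root: 2

Answer: 2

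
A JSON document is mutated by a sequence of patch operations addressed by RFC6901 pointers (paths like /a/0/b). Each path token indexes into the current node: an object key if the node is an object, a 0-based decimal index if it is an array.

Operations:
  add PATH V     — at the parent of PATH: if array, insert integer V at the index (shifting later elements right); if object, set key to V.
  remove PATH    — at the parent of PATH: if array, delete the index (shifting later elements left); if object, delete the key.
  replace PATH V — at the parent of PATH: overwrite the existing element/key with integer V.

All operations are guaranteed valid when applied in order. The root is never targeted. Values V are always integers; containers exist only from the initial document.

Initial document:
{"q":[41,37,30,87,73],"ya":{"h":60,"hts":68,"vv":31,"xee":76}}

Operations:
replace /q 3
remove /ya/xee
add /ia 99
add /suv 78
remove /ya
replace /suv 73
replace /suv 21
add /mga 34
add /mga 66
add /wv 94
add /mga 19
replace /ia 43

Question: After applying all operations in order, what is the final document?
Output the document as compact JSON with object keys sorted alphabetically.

After op 1 (replace /q 3): {"q":3,"ya":{"h":60,"hts":68,"vv":31,"xee":76}}
After op 2 (remove /ya/xee): {"q":3,"ya":{"h":60,"hts":68,"vv":31}}
After op 3 (add /ia 99): {"ia":99,"q":3,"ya":{"h":60,"hts":68,"vv":31}}
After op 4 (add /suv 78): {"ia":99,"q":3,"suv":78,"ya":{"h":60,"hts":68,"vv":31}}
After op 5 (remove /ya): {"ia":99,"q":3,"suv":78}
After op 6 (replace /suv 73): {"ia":99,"q":3,"suv":73}
After op 7 (replace /suv 21): {"ia":99,"q":3,"suv":21}
After op 8 (add /mga 34): {"ia":99,"mga":34,"q":3,"suv":21}
After op 9 (add /mga 66): {"ia":99,"mga":66,"q":3,"suv":21}
After op 10 (add /wv 94): {"ia":99,"mga":66,"q":3,"suv":21,"wv":94}
After op 11 (add /mga 19): {"ia":99,"mga":19,"q":3,"suv":21,"wv":94}
After op 12 (replace /ia 43): {"ia":43,"mga":19,"q":3,"suv":21,"wv":94}

Answer: {"ia":43,"mga":19,"q":3,"suv":21,"wv":94}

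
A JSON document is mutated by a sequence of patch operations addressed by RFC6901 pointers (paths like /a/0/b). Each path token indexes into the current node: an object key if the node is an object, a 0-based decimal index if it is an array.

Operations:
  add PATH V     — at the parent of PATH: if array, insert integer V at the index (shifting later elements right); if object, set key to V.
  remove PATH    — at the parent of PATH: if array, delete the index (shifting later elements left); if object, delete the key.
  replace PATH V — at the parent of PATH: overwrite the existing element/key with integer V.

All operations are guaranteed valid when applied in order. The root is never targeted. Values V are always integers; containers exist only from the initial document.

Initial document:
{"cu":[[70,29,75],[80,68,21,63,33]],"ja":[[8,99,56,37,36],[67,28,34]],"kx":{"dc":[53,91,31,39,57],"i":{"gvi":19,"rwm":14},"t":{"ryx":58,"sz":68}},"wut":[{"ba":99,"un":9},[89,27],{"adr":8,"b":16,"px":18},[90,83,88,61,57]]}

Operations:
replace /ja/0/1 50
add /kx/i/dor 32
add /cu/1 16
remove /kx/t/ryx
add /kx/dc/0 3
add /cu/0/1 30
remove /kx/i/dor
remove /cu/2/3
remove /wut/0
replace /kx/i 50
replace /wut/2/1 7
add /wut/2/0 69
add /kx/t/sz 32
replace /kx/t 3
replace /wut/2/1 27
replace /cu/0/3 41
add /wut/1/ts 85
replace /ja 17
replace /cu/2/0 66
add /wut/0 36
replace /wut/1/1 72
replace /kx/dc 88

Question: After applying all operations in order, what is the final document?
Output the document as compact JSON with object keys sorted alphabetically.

Answer: {"cu":[[70,30,29,41],16,[66,68,21,33]],"ja":17,"kx":{"dc":88,"i":50,"t":3},"wut":[36,[89,72],{"adr":8,"b":16,"px":18,"ts":85},[69,27,7,88,61,57]]}

Derivation:
After op 1 (replace /ja/0/1 50): {"cu":[[70,29,75],[80,68,21,63,33]],"ja":[[8,50,56,37,36],[67,28,34]],"kx":{"dc":[53,91,31,39,57],"i":{"gvi":19,"rwm":14},"t":{"ryx":58,"sz":68}},"wut":[{"ba":99,"un":9},[89,27],{"adr":8,"b":16,"px":18},[90,83,88,61,57]]}
After op 2 (add /kx/i/dor 32): {"cu":[[70,29,75],[80,68,21,63,33]],"ja":[[8,50,56,37,36],[67,28,34]],"kx":{"dc":[53,91,31,39,57],"i":{"dor":32,"gvi":19,"rwm":14},"t":{"ryx":58,"sz":68}},"wut":[{"ba":99,"un":9},[89,27],{"adr":8,"b":16,"px":18},[90,83,88,61,57]]}
After op 3 (add /cu/1 16): {"cu":[[70,29,75],16,[80,68,21,63,33]],"ja":[[8,50,56,37,36],[67,28,34]],"kx":{"dc":[53,91,31,39,57],"i":{"dor":32,"gvi":19,"rwm":14},"t":{"ryx":58,"sz":68}},"wut":[{"ba":99,"un":9},[89,27],{"adr":8,"b":16,"px":18},[90,83,88,61,57]]}
After op 4 (remove /kx/t/ryx): {"cu":[[70,29,75],16,[80,68,21,63,33]],"ja":[[8,50,56,37,36],[67,28,34]],"kx":{"dc":[53,91,31,39,57],"i":{"dor":32,"gvi":19,"rwm":14},"t":{"sz":68}},"wut":[{"ba":99,"un":9},[89,27],{"adr":8,"b":16,"px":18},[90,83,88,61,57]]}
After op 5 (add /kx/dc/0 3): {"cu":[[70,29,75],16,[80,68,21,63,33]],"ja":[[8,50,56,37,36],[67,28,34]],"kx":{"dc":[3,53,91,31,39,57],"i":{"dor":32,"gvi":19,"rwm":14},"t":{"sz":68}},"wut":[{"ba":99,"un":9},[89,27],{"adr":8,"b":16,"px":18},[90,83,88,61,57]]}
After op 6 (add /cu/0/1 30): {"cu":[[70,30,29,75],16,[80,68,21,63,33]],"ja":[[8,50,56,37,36],[67,28,34]],"kx":{"dc":[3,53,91,31,39,57],"i":{"dor":32,"gvi":19,"rwm":14},"t":{"sz":68}},"wut":[{"ba":99,"un":9},[89,27],{"adr":8,"b":16,"px":18},[90,83,88,61,57]]}
After op 7 (remove /kx/i/dor): {"cu":[[70,30,29,75],16,[80,68,21,63,33]],"ja":[[8,50,56,37,36],[67,28,34]],"kx":{"dc":[3,53,91,31,39,57],"i":{"gvi":19,"rwm":14},"t":{"sz":68}},"wut":[{"ba":99,"un":9},[89,27],{"adr":8,"b":16,"px":18},[90,83,88,61,57]]}
After op 8 (remove /cu/2/3): {"cu":[[70,30,29,75],16,[80,68,21,33]],"ja":[[8,50,56,37,36],[67,28,34]],"kx":{"dc":[3,53,91,31,39,57],"i":{"gvi":19,"rwm":14},"t":{"sz":68}},"wut":[{"ba":99,"un":9},[89,27],{"adr":8,"b":16,"px":18},[90,83,88,61,57]]}
After op 9 (remove /wut/0): {"cu":[[70,30,29,75],16,[80,68,21,33]],"ja":[[8,50,56,37,36],[67,28,34]],"kx":{"dc":[3,53,91,31,39,57],"i":{"gvi":19,"rwm":14},"t":{"sz":68}},"wut":[[89,27],{"adr":8,"b":16,"px":18},[90,83,88,61,57]]}
After op 10 (replace /kx/i 50): {"cu":[[70,30,29,75],16,[80,68,21,33]],"ja":[[8,50,56,37,36],[67,28,34]],"kx":{"dc":[3,53,91,31,39,57],"i":50,"t":{"sz":68}},"wut":[[89,27],{"adr":8,"b":16,"px":18},[90,83,88,61,57]]}
After op 11 (replace /wut/2/1 7): {"cu":[[70,30,29,75],16,[80,68,21,33]],"ja":[[8,50,56,37,36],[67,28,34]],"kx":{"dc":[3,53,91,31,39,57],"i":50,"t":{"sz":68}},"wut":[[89,27],{"adr":8,"b":16,"px":18},[90,7,88,61,57]]}
After op 12 (add /wut/2/0 69): {"cu":[[70,30,29,75],16,[80,68,21,33]],"ja":[[8,50,56,37,36],[67,28,34]],"kx":{"dc":[3,53,91,31,39,57],"i":50,"t":{"sz":68}},"wut":[[89,27],{"adr":8,"b":16,"px":18},[69,90,7,88,61,57]]}
After op 13 (add /kx/t/sz 32): {"cu":[[70,30,29,75],16,[80,68,21,33]],"ja":[[8,50,56,37,36],[67,28,34]],"kx":{"dc":[3,53,91,31,39,57],"i":50,"t":{"sz":32}},"wut":[[89,27],{"adr":8,"b":16,"px":18},[69,90,7,88,61,57]]}
After op 14 (replace /kx/t 3): {"cu":[[70,30,29,75],16,[80,68,21,33]],"ja":[[8,50,56,37,36],[67,28,34]],"kx":{"dc":[3,53,91,31,39,57],"i":50,"t":3},"wut":[[89,27],{"adr":8,"b":16,"px":18},[69,90,7,88,61,57]]}
After op 15 (replace /wut/2/1 27): {"cu":[[70,30,29,75],16,[80,68,21,33]],"ja":[[8,50,56,37,36],[67,28,34]],"kx":{"dc":[3,53,91,31,39,57],"i":50,"t":3},"wut":[[89,27],{"adr":8,"b":16,"px":18},[69,27,7,88,61,57]]}
After op 16 (replace /cu/0/3 41): {"cu":[[70,30,29,41],16,[80,68,21,33]],"ja":[[8,50,56,37,36],[67,28,34]],"kx":{"dc":[3,53,91,31,39,57],"i":50,"t":3},"wut":[[89,27],{"adr":8,"b":16,"px":18},[69,27,7,88,61,57]]}
After op 17 (add /wut/1/ts 85): {"cu":[[70,30,29,41],16,[80,68,21,33]],"ja":[[8,50,56,37,36],[67,28,34]],"kx":{"dc":[3,53,91,31,39,57],"i":50,"t":3},"wut":[[89,27],{"adr":8,"b":16,"px":18,"ts":85},[69,27,7,88,61,57]]}
After op 18 (replace /ja 17): {"cu":[[70,30,29,41],16,[80,68,21,33]],"ja":17,"kx":{"dc":[3,53,91,31,39,57],"i":50,"t":3},"wut":[[89,27],{"adr":8,"b":16,"px":18,"ts":85},[69,27,7,88,61,57]]}
After op 19 (replace /cu/2/0 66): {"cu":[[70,30,29,41],16,[66,68,21,33]],"ja":17,"kx":{"dc":[3,53,91,31,39,57],"i":50,"t":3},"wut":[[89,27],{"adr":8,"b":16,"px":18,"ts":85},[69,27,7,88,61,57]]}
After op 20 (add /wut/0 36): {"cu":[[70,30,29,41],16,[66,68,21,33]],"ja":17,"kx":{"dc":[3,53,91,31,39,57],"i":50,"t":3},"wut":[36,[89,27],{"adr":8,"b":16,"px":18,"ts":85},[69,27,7,88,61,57]]}
After op 21 (replace /wut/1/1 72): {"cu":[[70,30,29,41],16,[66,68,21,33]],"ja":17,"kx":{"dc":[3,53,91,31,39,57],"i":50,"t":3},"wut":[36,[89,72],{"adr":8,"b":16,"px":18,"ts":85},[69,27,7,88,61,57]]}
After op 22 (replace /kx/dc 88): {"cu":[[70,30,29,41],16,[66,68,21,33]],"ja":17,"kx":{"dc":88,"i":50,"t":3},"wut":[36,[89,72],{"adr":8,"b":16,"px":18,"ts":85},[69,27,7,88,61,57]]}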